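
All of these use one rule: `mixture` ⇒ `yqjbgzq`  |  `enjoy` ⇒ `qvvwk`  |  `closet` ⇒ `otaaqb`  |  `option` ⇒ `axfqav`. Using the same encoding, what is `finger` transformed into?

Shifts by position in mixture: pos 0: m→y (+12), pos 1: i→q (+8), pos 2: x→j (+12), pos 3: t→b (+8) — repeating every 2. A repeating key of period 2 is used — shifts +12, +8 over and over.
Applying it to finger: f+12=r, i+8=q, n+12=z, g+8=o, e+12=q, r+8=z.

rqzoqz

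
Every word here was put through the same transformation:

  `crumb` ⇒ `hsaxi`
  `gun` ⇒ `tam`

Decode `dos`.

The output letters match the input read backwards, each shifted +6: crumb reversed is bmurc. Two steps: reverse the string, then apply a Caesar shift of +6.
Decoding dos: shift back: d−6=x, o−6=i, s−6=m → xim; then reverse → mix.

mix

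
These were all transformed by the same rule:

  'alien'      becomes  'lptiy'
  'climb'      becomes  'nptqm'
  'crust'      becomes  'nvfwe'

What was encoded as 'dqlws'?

Shifts by position in alien: pos 0: a→l (+11), pos 1: l→p (+4), pos 2: i→t (+11), pos 3: e→i (+4) — repeating every 2. It's a Vigenère-style cipher with numeric key [11,4]: position i shifts by key[i mod 2].
Decoding dqlws: d−11=s, q−4=m, l−11=a, w−4=s, s−11=h.

smash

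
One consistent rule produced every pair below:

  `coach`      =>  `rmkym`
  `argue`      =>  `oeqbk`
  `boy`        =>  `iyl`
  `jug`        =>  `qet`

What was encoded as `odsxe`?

unite

The output letters match the input read backwards, each shifted +10: coach reversed is hcaoc. The word is reversed, then every letter is shifted forward by 10.
Undoing it on odsxe: shift back: o−10=e, d−10=t, s−10=i, x−10=n, e−10=u → etinu; then reverse → unite.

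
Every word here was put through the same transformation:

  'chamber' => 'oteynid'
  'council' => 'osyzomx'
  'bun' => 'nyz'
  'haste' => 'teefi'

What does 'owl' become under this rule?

The shift depends on letter class: consonant c→o is +12, but vowel a→e is +4. The rule splits by letter class: vowels +4, consonants +12.
Applying it to owl: o(vowel)+4=s, w(cons)+12=i, l(cons)+12=x.

six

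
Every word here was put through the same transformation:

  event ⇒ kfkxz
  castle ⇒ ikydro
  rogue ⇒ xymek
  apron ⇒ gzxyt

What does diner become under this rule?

Shifts by position in event: pos 0: e→k (+6), pos 1: v→f (+10), pos 2: e→k (+6), pos 3: n→x (+10) — repeating every 2. The shifts repeat in a cycle of length 2: positions 0,1,… shift by +6, +10, then the pattern repeats.
Applying it to diner: d+6=j, i+10=s, n+6=t, e+10=o, r+6=x.

jstox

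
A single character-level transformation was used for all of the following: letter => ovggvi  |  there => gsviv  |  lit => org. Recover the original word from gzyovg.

Letters are reflected about the middle of the alphabet (position → 25−position): Atbash.
Undoing it on gzyovg: g↔t, z↔a, y↔b, o↔l, v↔e, g↔t.

tablet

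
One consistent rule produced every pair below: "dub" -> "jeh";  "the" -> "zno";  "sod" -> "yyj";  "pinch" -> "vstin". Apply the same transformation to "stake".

yzkqo

The shift depends on letter class: consonant d→j is +6, but vowel u→e is +10. Vowels shift forward by 10 and consonants shift forward by 6.
Applying it to stake: s(cons)+6=y, t(cons)+6=z, a(vowel)+10=k, k(cons)+6=q, e(vowel)+10=o.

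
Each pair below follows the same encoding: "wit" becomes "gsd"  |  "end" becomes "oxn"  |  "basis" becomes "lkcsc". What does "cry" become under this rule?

mbi

Compare letters: w→g is +10, i→s is +10, t→d is +10 — a constant shift. This is a Caesar cipher with shift 10.
For cry: c+10=m, r+10=b, y+10=i.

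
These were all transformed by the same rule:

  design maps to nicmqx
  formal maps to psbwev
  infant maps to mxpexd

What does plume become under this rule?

zvywi

The shift depends on letter class: consonant d→n is +10, but vowel e→i is +4. Two shifts are in play — +4 for a/e/i/o/u, +10 for every other letter.
For plume: p(cons)+10=z, l(cons)+10=v, u(vowel)+4=y, m(cons)+10=w, e(vowel)+4=i.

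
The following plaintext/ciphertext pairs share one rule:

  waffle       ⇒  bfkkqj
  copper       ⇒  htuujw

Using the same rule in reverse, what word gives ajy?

vet

Compare letters: w→b is +5, a→f is +5, f→k is +5 — a constant shift. Each letter is shifted forward by 5 in the alphabet (a Caesar shift of +5).
Decoding ajy: a−5=v, j−5=e, y−5=t.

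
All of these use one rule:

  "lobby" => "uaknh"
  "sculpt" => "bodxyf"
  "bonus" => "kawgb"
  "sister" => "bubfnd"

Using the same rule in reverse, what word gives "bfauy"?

strip

Shifts by position in lobby: pos 0: l→u (+9), pos 1: o→a (+12), pos 2: b→k (+9), pos 3: b→n (+12) — repeating every 2. The shifts repeat in a cycle of length 2: positions 0,1,… shift by +9, +12, then the pattern repeats.
Decoding bfauy: b−9=s, f−12=t, a−9=r, u−12=i, y−9=p.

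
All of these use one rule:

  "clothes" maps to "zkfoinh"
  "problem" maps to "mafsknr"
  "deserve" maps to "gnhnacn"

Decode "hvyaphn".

c(2)→z(25) and l(11)→k(10) fit y≡7x+11 (mod 26); the inverse of 7 mod 26 is 15. This is an affine cipher: with a=0,…,z=25, each position x becomes (7x+11) mod 26.
Decoding hvyaphn: h(7)→15·(7−11)≡18=s; v(21)→15·(21−11)≡20=u; y(24)→15·(24−11)≡13=n; a(0)→15·(0−11)≡17=r; p(15)→15·(15−11)≡8=i; h(7)→15·(7−11)≡18=s; n(13)→15·(13−11)≡4=e (all mod 26).

sunrise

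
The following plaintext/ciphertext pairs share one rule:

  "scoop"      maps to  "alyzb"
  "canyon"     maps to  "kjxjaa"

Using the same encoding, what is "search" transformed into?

In scoop: s→a is +8, c→l is +9, o→y is +10, o→z is +11 — the shift increases by 1 each position. Each letter shifts forward by (position + 8), i.e. 8, 9, 10, … — the shift grows by one for each successive letter.
On search: s+8=a, e+9=n, a+10=k, r+11=c, c+12=o, h+13=u.

ankcou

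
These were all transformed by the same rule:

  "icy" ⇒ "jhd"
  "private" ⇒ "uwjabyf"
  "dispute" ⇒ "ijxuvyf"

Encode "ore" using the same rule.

pwf

The shift depends on letter class: consonant c→h is +5, but vowel i→j is +1. Two shifts are in play — +1 for a/e/i/o/u, +5 for every other letter.
On ore: o(vowel)+1=p, r(cons)+5=w, e(vowel)+1=f.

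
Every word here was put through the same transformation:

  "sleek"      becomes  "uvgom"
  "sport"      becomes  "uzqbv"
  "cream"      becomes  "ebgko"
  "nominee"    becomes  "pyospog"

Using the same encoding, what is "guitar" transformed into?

A repeating key of period 2 is used — shifts +2, +10 over and over.
On guitar: g+2=i, u+10=e, i+2=k, t+10=d, a+2=c, r+10=b.

iekdcb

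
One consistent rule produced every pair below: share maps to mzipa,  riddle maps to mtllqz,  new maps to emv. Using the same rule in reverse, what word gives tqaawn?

fossil

Two steps: reverse the string, then apply a Caesar shift of +8.
Undoing it on tqaawn: shift back: t−8=l, q−8=i, a−8=s, a−8=s, w−8=o, n−8=f → lissof; then reverse → fossil.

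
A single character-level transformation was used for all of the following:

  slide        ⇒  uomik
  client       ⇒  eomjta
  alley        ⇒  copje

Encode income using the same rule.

In slide: s→u is +2, l→o is +3, i→m is +4, d→i is +5 — the shift increases by 1 each position. Letter i (0-indexed) is shifted by i+2, so successive shifts are 2, 3, 4, ….
For income: i+2=k, n+3=q, c+4=g, o+5=t, m+6=s, e+7=l.

kqgtsl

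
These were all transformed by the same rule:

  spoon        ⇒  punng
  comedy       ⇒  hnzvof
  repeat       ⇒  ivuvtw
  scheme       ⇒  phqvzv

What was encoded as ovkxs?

devil

s(18)→p(15) and p(15)→u(20) fit y≡7x+19 (mod 26); the inverse of 7 mod 26 is 15. Treating letters as 0–25, the rule is x ↦ 7x + 19 (mod 26).
Reversing it on ovkxs: o(14)→15·(14−19)≡3=d; v(21)→15·(21−19)≡4=e; k(10)→15·(10−19)≡21=v; x(23)→15·(23−19)≡8=i; s(18)→15·(18−19)≡11=l (all mod 26).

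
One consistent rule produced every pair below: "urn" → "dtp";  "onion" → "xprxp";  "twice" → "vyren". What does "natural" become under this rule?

The shift depends on letter class: consonant r→t is +2, but vowel u→d is +9. Vowels shift forward by 9 and consonants shift forward by 2.
On natural: n(cons)+2=p, a(vowel)+9=j, t(cons)+2=v, u(vowel)+9=d, r(cons)+2=t, a(vowel)+9=j, l(cons)+2=n.

pjvdtjn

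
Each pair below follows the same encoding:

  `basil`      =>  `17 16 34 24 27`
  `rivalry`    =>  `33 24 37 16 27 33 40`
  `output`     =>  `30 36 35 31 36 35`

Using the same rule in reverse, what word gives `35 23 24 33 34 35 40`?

thirsty

b is letter #2 and maps to 17: an offset of 15. The number is (letter's place in the alphabet, a=1) + 15.
Reversing it on 35 23 24 33 34 35 40: 35→(35−15)÷1=20=t, 23→(23−15)÷1=8=h, 24→(24−15)÷1=9=i, 33→(33−15)÷1=18=r, 34→(34−15)÷1=19=s, 35→(35−15)÷1=20=t, 40→(40−15)÷1=25=y.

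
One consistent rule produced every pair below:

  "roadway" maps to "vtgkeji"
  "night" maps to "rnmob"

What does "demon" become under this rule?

In roadway: r→v is +4, o→t is +5, a→g is +6, d→k is +7 — the shift increases by 1 each position. Letter i (0-indexed) is shifted by i+4, so successive shifts are 4, 5, 6, ….
For demon: d+4=h, e+5=j, m+6=s, o+7=v, n+8=v.

hjsvv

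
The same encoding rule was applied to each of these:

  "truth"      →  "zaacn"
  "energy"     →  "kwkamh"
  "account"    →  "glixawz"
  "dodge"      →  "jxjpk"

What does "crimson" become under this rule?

iaovyxt

Shifts by position in truth: pos 0: t→z (+6), pos 1: r→a (+9), pos 2: u→a (+6), pos 3: t→c (+9) — repeating every 2. A repeating key of period 2 is used — shifts +6, +9 over and over.
For crimson: c+6=i, r+9=a, i+6=o, m+9=v, s+6=y, o+9=x, n+6=t.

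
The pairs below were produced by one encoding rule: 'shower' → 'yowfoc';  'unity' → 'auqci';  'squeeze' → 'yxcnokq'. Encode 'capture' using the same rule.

ihxcecq

In shower: s→y is +6, h→o is +7, o→w is +8, w→f is +9 — the shift increases by 1 each position. Each letter shifts forward by (position + 6), i.e. 6, 7, 8, … — the shift grows by one for each successive letter.
On capture: c+6=i, a+7=h, p+8=x, t+9=c, u+10=e, r+11=c, e+12=q.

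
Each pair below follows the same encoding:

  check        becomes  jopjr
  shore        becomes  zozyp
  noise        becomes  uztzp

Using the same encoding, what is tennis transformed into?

apuutz

The shift depends on letter class: consonant c→j is +7, but vowel e→p is +11. Vowels shift forward by 11 and consonants shift forward by 7.
Applying it to tennis: t(cons)+7=a, e(vowel)+11=p, n(cons)+7=u, n(cons)+7=u, i(vowel)+11=t, s(cons)+7=z.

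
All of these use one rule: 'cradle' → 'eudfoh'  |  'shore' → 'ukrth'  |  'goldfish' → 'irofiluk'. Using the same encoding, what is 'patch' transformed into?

Shifts by position in cradle: pos 0: c→e (+2), pos 1: r→u (+3), pos 2: a→d (+3), pos 3: d→f (+2), pos 4: l→o (+3), pos 5: e→h (+3) — repeating every 3. It's a Vigenère-style cipher with numeric key [2,3,3]: position i shifts by key[i mod 3].
On patch: p+2=r, a+3=d, t+3=w, c+2=e, h+3=k.

rdwek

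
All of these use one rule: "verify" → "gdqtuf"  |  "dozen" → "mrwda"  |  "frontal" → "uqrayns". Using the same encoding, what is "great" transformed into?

v(21)→g(6) and e(4)→d(3) fit y≡17x+13 (mod 26); the inverse of 17 mod 26 is 23. This is an affine cipher: with a=0,…,z=25, each position x becomes (17x+13) mod 26.
Applying it to great: g(6)→17·6+13≡11=l; r(17)→17·17+13≡16=q; e(4)→17·4+13≡3=d; a(0)→17·0+13≡13=n; t(19)→17·19+13≡24=y (all mod 26).

lqdny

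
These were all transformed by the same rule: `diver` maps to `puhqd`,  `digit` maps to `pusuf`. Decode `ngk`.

Every letter moves 12 places later in the alphabet, wrapping around z→a.
Reversing it on ngk: n−12=b, g−12=u, k−12=y.

buy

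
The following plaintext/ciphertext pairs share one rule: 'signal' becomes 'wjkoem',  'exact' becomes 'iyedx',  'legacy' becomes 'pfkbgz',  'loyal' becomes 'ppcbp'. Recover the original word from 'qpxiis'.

mother

Shifts by position in signal: pos 0: s→w (+4), pos 1: i→j (+1), pos 2: g→k (+4), pos 3: n→o (+1) — repeating every 2. The shifts repeat in a cycle of length 2: positions 0,1,… shift by +4, +1, then the pattern repeats.
Decoding qpxiis: q−4=m, p−1=o, x−4=t, i−1=h, i−4=e, s−1=r.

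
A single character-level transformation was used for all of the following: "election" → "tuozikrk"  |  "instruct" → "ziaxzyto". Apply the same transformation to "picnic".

The output letters match the input read backwards, each shifted +6: election reversed is noitcele. Read the word backwards and shift each letter +6.
For picnic: reverse → cincip; then shift: c+6=i, i+6=o, n+6=t, c+6=i, i+6=o, p+6=v.

iotiov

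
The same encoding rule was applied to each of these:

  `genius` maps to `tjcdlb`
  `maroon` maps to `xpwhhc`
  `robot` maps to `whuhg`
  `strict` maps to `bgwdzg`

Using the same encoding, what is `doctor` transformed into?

g(6)→t(19) and e(4)→j(9) fit y≡5x+15 (mod 26); the inverse of 5 mod 26 is 21. Treating letters as 0–25, the rule is x ↦ 5x + 15 (mod 26).
Applying it to doctor: d(3)→5·3+15≡4=e; o(14)→5·14+15≡7=h; c(2)→5·2+15≡25=z; t(19)→5·19+15≡6=g; o(14)→5·14+15≡7=h; r(17)→5·17+15≡22=w (all mod 26).

ehzghw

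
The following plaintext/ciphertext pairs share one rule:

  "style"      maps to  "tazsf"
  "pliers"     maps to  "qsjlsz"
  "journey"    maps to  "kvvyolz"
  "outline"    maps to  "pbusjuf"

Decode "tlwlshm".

It's a Vigenère-style cipher with numeric key [1,7]: position i shifts by key[i mod 2].
Decoding tlwlshm: t−1=s, l−7=e, w−1=v, l−7=e, s−1=r, h−7=a, m−1=l.

several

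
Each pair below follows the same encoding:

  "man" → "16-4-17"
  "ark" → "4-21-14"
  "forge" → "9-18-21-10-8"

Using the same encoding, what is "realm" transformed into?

21-8-4-15-16

m is letter #13 and maps to 16: an offset of 3. Letters become their 1-based position plus 3 (so a→4, b→5, …).
For realm: r=18→21, e=5→8, a=1→4, l=12→15, m=13→16.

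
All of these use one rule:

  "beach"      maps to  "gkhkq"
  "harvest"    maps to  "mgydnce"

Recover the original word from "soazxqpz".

Each letter shifts forward by (position + 5), i.e. 5, 6, 7, … — the shift grows by one for each successive letter.
Reversing it on soazxqpz: s−5=n, o−6=i, a−7=t, z−8=r, x−9=o, q−10=g, p−11=e, z−12=n.

nitrogen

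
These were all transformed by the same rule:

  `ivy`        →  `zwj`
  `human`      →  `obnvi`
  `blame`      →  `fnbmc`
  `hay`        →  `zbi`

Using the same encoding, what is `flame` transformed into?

fnbmg

The output letters match the input read backwards, each shifted +1: ivy reversed is yvi. The word is reversed, then every letter is shifted forward by 1.
For flame: reverse → emalf; then shift: e+1=f, m+1=n, a+1=b, l+1=m, f+1=g.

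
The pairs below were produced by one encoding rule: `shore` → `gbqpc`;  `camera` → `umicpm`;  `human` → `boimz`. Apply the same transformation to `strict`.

gxpsux

s(18)→g(6) and h(7)→b(1) fit y≡17x+12 (mod 26); the inverse of 17 mod 26 is 23. Treating letters as 0–25, the rule is x ↦ 17x + 12 (mod 26).
On strict: s(18)→17·18+12≡6=g; t(19)→17·19+12≡23=x; r(17)→17·17+12≡15=p; i(8)→17·8+12≡18=s; c(2)→17·2+12≡20=u; t(19)→17·19+12≡23=x (all mod 26).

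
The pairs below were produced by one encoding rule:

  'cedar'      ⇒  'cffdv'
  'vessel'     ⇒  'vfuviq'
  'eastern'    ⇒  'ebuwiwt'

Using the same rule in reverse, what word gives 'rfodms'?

In cedar: c→c is +0, e→f is +1, d→f is +2, a→d is +3 — the shift increases by 1 each position. The shift increases by 1 at each position, starting from +0: 0, 1, 2, ….
Undoing it on rfodms: r−0=r, f−1=e, o−2=m, d−3=a, m−4=i, s−5=n.

remain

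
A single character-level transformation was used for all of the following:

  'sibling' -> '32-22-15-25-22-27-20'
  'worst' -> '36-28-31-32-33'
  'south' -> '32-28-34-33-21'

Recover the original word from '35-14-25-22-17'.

Letters become their 1-based position plus 13 (so a→14, b→15, …).
Undoing it on 35-14-25-22-17: 35→(35−13)÷1=22=v, 14→(14−13)÷1=1=a, 25→(25−13)÷1=12=l, 22→(22−13)÷1=9=i, 17→(17−13)÷1=4=d.

valid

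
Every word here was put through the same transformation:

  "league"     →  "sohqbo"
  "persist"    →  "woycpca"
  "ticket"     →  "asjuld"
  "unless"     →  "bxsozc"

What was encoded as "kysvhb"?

It's a Vigenère-style cipher with numeric key [7,10]: position i shifts by key[i mod 2].
Decoding kysvhb: k−7=d, y−10=o, s−7=l, v−10=l, h−7=a, b−10=r.

dollar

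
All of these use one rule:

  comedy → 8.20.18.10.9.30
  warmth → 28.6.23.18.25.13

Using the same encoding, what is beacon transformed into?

7.10.6.8.20.19

c is letter #3 and maps to 8: an offset of 5. Each letter is replaced by its alphabet position (a=1..z=26) + 5.
Applying it to beacon: b=2→7, e=5→10, a=1→6, c=3→8, o=15→20, n=14→19.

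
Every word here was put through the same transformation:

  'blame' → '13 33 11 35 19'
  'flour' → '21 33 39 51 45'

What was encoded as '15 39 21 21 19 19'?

b(#2)→13 and l(#12)→33: differences scale by 2, so n = 2·pos + 9. The formula is n = 2×(alphabet index, a=1) + 9.
Undoing it on 15 39 21 21 19 19: 15→(15−9)÷2=3=c, 39→(39−9)÷2=15=o, 21→(21−9)÷2=6=f, 21→(21−9)÷2=6=f, 19→(19−9)÷2=5=e, 19→(19−9)÷2=5=e.

coffee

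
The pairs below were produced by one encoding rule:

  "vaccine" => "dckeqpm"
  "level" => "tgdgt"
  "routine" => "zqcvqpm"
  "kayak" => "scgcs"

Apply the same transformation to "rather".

Shifts by position in vaccine: pos 0: v→d (+8), pos 1: a→c (+2), pos 2: c→k (+8), pos 3: c→e (+2) — repeating every 2. It's a Vigenère-style cipher with numeric key [8,2]: position i shifts by key[i mod 2].
On rather: r+8=z, a+2=c, t+8=b, h+2=j, e+8=m, r+2=t.

zcbjmt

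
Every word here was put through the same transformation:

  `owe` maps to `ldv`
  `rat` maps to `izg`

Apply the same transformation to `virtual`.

Each pair mirrors across the alphabet (o↔l, w↔d, e↔v): positions sum to 25. Each letter is replaced by its mirror in the alphabet: a↔z, b↔y, c↔x, and so on (the Atbash cipher).
On virtual: v↔e, i↔r, r↔i, t↔g, u↔f, a↔z, l↔o.

erigfzo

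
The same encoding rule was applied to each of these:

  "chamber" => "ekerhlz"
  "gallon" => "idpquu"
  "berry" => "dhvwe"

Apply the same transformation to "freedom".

Each letter shifts forward by (position + 2), i.e. 2, 3, 4, … — the shift grows by one for each successive letter.
For freedom: f+2=h, r+3=u, e+4=i, e+5=j, d+6=j, o+7=v, m+8=u.

huijjvu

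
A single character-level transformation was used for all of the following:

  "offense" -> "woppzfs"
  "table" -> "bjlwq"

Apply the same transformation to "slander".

aukyprf

Letter i (0-indexed) is shifted by i+8, so successive shifts are 8, 9, 10, ….
For slander: s+8=a, l+9=u, a+10=k, n+11=y, d+12=p, e+13=r, r+14=f.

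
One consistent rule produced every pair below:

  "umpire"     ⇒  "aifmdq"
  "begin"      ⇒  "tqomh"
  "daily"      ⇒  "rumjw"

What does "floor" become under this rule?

pjggd

u(20)→a(0) and m(12)→i(8) fit y≡25x+20 (mod 26); the inverse of 25 mod 26 is 25. Each letter's alphabet position (a=0..z=25) is mapped through 25·x+20 mod 26 — an affine cipher.
Applying it to floor: f(5)→25·5+20≡15=p; l(11)→25·11+20≡9=j; o(14)→25·14+20≡6=g; o(14)→25·14+20≡6=g; r(17)→25·17+20≡3=d (all mod 26).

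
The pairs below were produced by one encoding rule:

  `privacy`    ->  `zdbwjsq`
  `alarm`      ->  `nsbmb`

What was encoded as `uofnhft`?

The output letters match the input read backwards, each shifted +1: privacy reversed is ycavirp. Two steps: reverse the string, then apply a Caesar shift of +1.
Undoing it on uofnhft: shift back: u−1=t, o−1=n, f−1=e, n−1=m, h−1=g, f−1=e, t−1=s → tnemges; then reverse → segment.

segment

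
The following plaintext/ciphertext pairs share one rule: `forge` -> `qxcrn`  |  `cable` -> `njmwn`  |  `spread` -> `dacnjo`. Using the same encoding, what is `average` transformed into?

The rule splits by letter class: vowels +9, consonants +11.
Applying it to average: a(vowel)+9=j, v(cons)+11=g, e(vowel)+9=n, r(cons)+11=c, a(vowel)+9=j, g(cons)+11=r, e(vowel)+9=n.

jgncjrn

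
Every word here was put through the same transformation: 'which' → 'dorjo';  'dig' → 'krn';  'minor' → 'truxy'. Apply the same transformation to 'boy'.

ixf

Two shifts are in play — +9 for a/e/i/o/u, +7 for every other letter.
On boy: b(cons)+7=i, o(vowel)+9=x, y(cons)+7=f.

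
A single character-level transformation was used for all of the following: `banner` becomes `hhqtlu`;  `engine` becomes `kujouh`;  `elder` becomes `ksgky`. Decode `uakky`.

Shifts by position in banner: pos 0: b→h (+6), pos 1: a→h (+7), pos 2: n→q (+3), pos 3: n→t (+6), pos 4: e→l (+7), pos 5: r→u (+3) — repeating every 3. The shifts repeat in a cycle of length 3: positions 0,1,… shift by +6, +7, +3, then the pattern repeats.
Undoing it on uakky: u−6=o, a−7=t, k−3=h, k−6=e, y−7=r.

other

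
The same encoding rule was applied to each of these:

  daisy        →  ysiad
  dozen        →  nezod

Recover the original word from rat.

The output letters match the input read backwards: daisy reversed is ysiad. The word is simply reversed.
Undoing it on rat: then reverse → tar.

tar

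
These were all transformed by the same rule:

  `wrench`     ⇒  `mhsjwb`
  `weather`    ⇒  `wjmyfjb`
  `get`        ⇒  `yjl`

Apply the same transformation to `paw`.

Read the word backwards and shift each letter +5.
Applying it to paw: reverse → wap; then shift: w+5=b, a+5=f, p+5=u.

bfu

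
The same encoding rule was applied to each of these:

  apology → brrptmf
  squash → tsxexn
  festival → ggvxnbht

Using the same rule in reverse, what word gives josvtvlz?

improper

The shift increases by 1 at each position, starting from +1: 1, 2, 3, ….
Reversing it on josvtvlz: j−1=i, o−2=m, s−3=p, v−4=r, t−5=o, v−6=p, l−7=e, z−8=r.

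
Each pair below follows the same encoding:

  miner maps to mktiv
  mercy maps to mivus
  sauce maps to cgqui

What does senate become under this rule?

This is an affine cipher: with a=0,…,z=25, each position x becomes (7x+6) mod 26.
On senate: s(18)→7·18+6≡2=c; e(4)→7·4+6≡8=i; n(13)→7·13+6≡19=t; a(0)→7·0+6≡6=g; t(19)→7·19+6≡9=j; e(4)→7·4+6≡8=i (all mod 26).

citgji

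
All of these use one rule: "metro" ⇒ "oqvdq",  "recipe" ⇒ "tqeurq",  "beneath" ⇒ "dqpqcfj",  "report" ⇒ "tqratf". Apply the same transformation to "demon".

Shifts by position in metro: pos 0: m→o (+2), pos 1: e→q (+12), pos 2: t→v (+2), pos 3: r→d (+12) — repeating every 2. It's a Vigenère-style cipher with numeric key [2,12]: position i shifts by key[i mod 2].
For demon: d+2=f, e+12=q, m+2=o, o+12=a, n+2=p.

fqoap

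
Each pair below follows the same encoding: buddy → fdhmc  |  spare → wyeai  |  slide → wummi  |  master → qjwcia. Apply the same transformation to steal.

The shifts repeat in a cycle of length 2: positions 0,1,… shift by +4, +9, then the pattern repeats.
Applying it to steal: s+4=w, t+9=c, e+4=i, a+9=j, l+4=p.

wcijp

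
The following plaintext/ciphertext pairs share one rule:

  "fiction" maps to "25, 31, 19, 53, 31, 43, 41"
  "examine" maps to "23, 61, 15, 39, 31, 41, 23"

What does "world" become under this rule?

59, 43, 49, 37, 21

f(#6)→25 and i(#9)→31: differences scale by 2, so n = 2·pos + 13. With a=1..z=26, the number is 2·pos + 13.
For world: w=23→59, o=15→43, r=18→49, l=12→37, d=4→21.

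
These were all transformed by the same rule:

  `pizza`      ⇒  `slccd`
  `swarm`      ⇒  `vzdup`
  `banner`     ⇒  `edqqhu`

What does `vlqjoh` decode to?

single

Every letter moves 3 places later in the alphabet, wrapping around z→a.
Reversing it on vlqjoh: v−3=s, l−3=i, q−3=n, j−3=g, o−3=l, h−3=e.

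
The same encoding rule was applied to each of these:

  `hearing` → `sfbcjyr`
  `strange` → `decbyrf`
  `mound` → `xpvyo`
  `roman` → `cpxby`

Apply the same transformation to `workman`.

hpcvxby

The shift depends on letter class: consonant h→s is +11, but vowel e→f is +1. The rule splits by letter class: vowels +1, consonants +11.
For workman: w(cons)+11=h, o(vowel)+1=p, r(cons)+11=c, k(cons)+11=v, m(cons)+11=x, a(vowel)+1=b, n(cons)+11=y.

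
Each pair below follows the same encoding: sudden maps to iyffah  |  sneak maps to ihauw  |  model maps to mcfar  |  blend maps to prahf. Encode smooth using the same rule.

Each letter's alphabet position (a=0..z=25) is mapped through 21·x+20 mod 26 — an affine cipher.
On smooth: s(18)→21·18+20≡8=i; m(12)→21·12+20≡12=m; o(14)→21·14+20≡2=c; o(14)→21·14+20≡2=c; t(19)→21·19+20≡3=d; h(7)→21·7+20≡11=l (all mod 26).

imccdl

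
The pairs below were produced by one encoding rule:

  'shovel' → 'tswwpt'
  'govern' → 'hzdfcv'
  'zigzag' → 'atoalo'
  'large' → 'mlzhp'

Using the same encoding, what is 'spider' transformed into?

taqepz

Shifts by position in shovel: pos 0: s→t (+1), pos 1: h→s (+11), pos 2: o→w (+8), pos 3: v→w (+1), pos 4: e→p (+11), pos 5: l→t (+8) — repeating every 3. The shifts repeat in a cycle of length 3: positions 0,1,… shift by +1, +11, +8, then the pattern repeats.
For spider: s+1=t, p+11=a, i+8=q, d+1=e, e+11=p, r+8=z.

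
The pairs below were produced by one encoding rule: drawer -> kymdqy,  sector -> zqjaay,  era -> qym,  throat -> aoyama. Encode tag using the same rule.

amn

The shift depends on letter class: consonant d→k is +7, but vowel a→m is +12. The rule splits by letter class: vowels +12, consonants +7.
Applying it to tag: t(cons)+7=a, a(vowel)+12=m, g(cons)+7=n.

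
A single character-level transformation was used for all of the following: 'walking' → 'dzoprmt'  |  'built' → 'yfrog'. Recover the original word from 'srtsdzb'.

highway

Letters are reflected about the middle of the alphabet (position → 25−position): Atbash.
Reversing it on srtsdzb: s↔h, r↔i, t↔g, s↔h, d↔w, z↔a, b↔y.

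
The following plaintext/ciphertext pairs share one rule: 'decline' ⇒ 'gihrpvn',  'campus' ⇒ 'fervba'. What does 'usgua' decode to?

robot

Each letter shifts forward by (position + 3), i.e. 3, 4, 5, … — the shift grows by one for each successive letter.
Reversing it on usgua: u−3=r, s−4=o, g−5=b, u−6=o, a−7=t.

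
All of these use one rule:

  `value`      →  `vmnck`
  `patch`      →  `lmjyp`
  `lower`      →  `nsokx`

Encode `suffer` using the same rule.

v(21)→v(21) and a(0)→m(12) fit y≡19x+12 (mod 26); the inverse of 19 mod 26 is 11. This is an affine cipher: with a=0,…,z=25, each position x becomes (19x+12) mod 26.
For suffer: s(18)→19·18+12≡16=q; u(20)→19·20+12≡2=c; f(5)→19·5+12≡3=d; f(5)→19·5+12≡3=d; e(4)→19·4+12≡10=k; r(17)→19·17+12≡23=x (all mod 26).

qcddkx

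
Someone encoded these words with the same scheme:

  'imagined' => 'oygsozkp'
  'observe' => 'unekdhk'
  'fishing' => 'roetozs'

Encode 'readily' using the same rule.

dkgpoxk

Vowels shift forward by 6 and consonants shift forward by 12.
For readily: r(cons)+12=d, e(vowel)+6=k, a(vowel)+6=g, d(cons)+12=p, i(vowel)+6=o, l(cons)+12=x, y(cons)+12=k.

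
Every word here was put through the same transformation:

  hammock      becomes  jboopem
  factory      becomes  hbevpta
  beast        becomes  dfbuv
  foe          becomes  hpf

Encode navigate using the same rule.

The shift depends on letter class: consonant h→j is +2, but vowel a→b is +1. The rule splits by letter class: vowels +1, consonants +2.
On navigate: n(cons)+2=p, a(vowel)+1=b, v(cons)+2=x, i(vowel)+1=j, g(cons)+2=i, a(vowel)+1=b, t(cons)+2=v, e(vowel)+1=f.

pbxjibvf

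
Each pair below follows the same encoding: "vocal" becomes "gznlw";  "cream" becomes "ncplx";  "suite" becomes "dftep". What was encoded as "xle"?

Compare letters: v→g is +11, o→z is +11, c→n is +11 — a constant shift. It's a constant shift of +11 (ROT11).
Undoing it on xle: x−11=m, l−11=a, e−11=t.

mat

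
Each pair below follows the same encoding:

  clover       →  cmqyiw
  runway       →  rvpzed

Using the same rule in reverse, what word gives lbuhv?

In clover: c→c is +0, l→m is +1, o→q is +2, v→y is +3 — the shift increases by 1 each position. Each letter shifts forward by its position index (0, 1, 2, …) — the shift grows by one for each successive letter.
Reversing it on lbuhv: l−0=l, b−1=a, u−2=s, h−3=e, v−4=r.

laser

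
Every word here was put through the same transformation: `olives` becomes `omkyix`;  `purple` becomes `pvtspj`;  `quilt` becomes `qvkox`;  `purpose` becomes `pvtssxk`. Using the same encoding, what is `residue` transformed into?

rfulhzk

In olives: o→o is +0, l→m is +1, i→k is +2, v→y is +3 — the shift increases by 1 each position. Letter i (0-indexed) is shifted by i+0, so successive shifts are 0, 1, 2, ….
For residue: r+0=r, e+1=f, s+2=u, i+3=l, d+4=h, u+5=z, e+6=k.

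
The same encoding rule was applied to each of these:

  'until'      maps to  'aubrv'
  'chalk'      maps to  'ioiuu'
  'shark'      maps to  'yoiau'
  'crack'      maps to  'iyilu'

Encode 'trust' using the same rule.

In until: u→a is +6, n→u is +7, t→b is +8, i→r is +9 — the shift increases by 1 each position. The shift increases by 1 at each position, starting from +6: 6, 7, 8, ….
Applying it to trust: t+6=z, r+7=y, u+8=c, s+9=b, t+10=d.

zycbd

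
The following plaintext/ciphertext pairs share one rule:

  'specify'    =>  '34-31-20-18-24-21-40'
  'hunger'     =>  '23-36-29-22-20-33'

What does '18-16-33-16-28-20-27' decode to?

caramel

s is letter #19 and maps to 34: an offset of 15. The number is (letter's place in the alphabet, a=1) + 15.
Reversing it on 18-16-33-16-28-20-27: 18→(18−15)÷1=3=c, 16→(16−15)÷1=1=a, 33→(33−15)÷1=18=r, 16→(16−15)÷1=1=a, 28→(28−15)÷1=13=m, 20→(20−15)÷1=5=e, 27→(27−15)÷1=12=l.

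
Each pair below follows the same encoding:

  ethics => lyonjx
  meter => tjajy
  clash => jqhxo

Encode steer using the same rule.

Shifts by position in ethics: pos 0: e→l (+7), pos 1: t→y (+5), pos 2: h→o (+7), pos 3: i→n (+5) — repeating every 2. The shifts repeat in a cycle of length 2: positions 0,1,… shift by +7, +5, then the pattern repeats.
For steer: s+7=z, t+5=y, e+7=l, e+5=j, r+7=y.

zyljy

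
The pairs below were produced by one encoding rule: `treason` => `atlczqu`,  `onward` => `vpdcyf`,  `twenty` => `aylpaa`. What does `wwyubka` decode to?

Shifts by position in treason: pos 0: t→a (+7), pos 1: r→t (+2), pos 2: e→l (+7), pos 3: a→c (+2) — repeating every 2. The shifts repeat in a cycle of length 2: positions 0,1,… shift by +7, +2, then the pattern repeats.
Reversing it on wwyubka: w−7=p, w−2=u, y−7=r, u−2=s, b−7=u, k−2=i, a−7=t.

pursuit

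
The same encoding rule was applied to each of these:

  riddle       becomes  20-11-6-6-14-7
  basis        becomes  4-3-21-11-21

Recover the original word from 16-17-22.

not

The number is (letter's place in the alphabet, a=1) + 2.
Undoing it on 16-17-22: 16→(16−2)÷1=14=n, 17→(17−2)÷1=15=o, 22→(22−2)÷1=20=t.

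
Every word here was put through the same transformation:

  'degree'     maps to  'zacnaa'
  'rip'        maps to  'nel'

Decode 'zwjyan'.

Compare letters: d→z is +22, e→a is +22, g→c is +22 — a constant shift. Every letter moves 22 places later in the alphabet, wrapping around z→a.
Reversing it on zwjyan: z−22=d, w−22=a, j−22=n, y−22=c, a−22=e, n−22=r.

dancer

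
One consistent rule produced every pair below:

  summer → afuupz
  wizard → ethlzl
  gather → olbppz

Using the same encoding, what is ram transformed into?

zlu

The shift depends on letter class: consonant s→a is +8, but vowel u→f is +11. Two shifts are in play — +11 for a/e/i/o/u, +8 for every other letter.
For ram: r(cons)+8=z, a(vowel)+11=l, m(cons)+8=u.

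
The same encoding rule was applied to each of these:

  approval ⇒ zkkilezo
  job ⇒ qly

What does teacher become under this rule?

gvzxsvi

Each letter is replaced by its mirror in the alphabet: a↔z, b↔y, c↔x, and so on (the Atbash cipher).
Applying it to teacher: t↔g, e↔v, a↔z, c↔x, h↔s, e↔v, r↔i.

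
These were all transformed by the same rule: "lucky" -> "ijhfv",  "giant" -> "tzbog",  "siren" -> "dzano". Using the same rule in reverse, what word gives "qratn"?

forge

l(11)→i(8) and u(20)→j(9) fit y≡3x+1 (mod 26); the inverse of 3 mod 26 is 9. This is an affine cipher: with a=0,…,z=25, each position x becomes (3x+1) mod 26.
Decoding qratn: q(16)→9·(16−1)≡5=f; r(17)→9·(17−1)≡14=o; a(0)→9·(0−1)≡17=r; t(19)→9·(19−1)≡6=g; n(13)→9·(13−1)≡4=e (all mod 26).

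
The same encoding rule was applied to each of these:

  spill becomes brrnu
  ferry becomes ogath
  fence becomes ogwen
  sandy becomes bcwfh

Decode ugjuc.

Shifts by position in spill: pos 0: s→b (+9), pos 1: p→r (+2), pos 2: i→r (+9), pos 3: l→n (+2) — repeating every 2. A repeating key of period 2 is used — shifts +9, +2 over and over.
Undoing it on ugjuc: u−9=l, g−2=e, j−9=a, u−2=s, c−9=t.

least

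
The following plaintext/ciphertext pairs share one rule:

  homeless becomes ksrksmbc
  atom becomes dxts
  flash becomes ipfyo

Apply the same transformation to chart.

flfxa

Letter i (0-indexed) is shifted by i+3, so successive shifts are 3, 4, 5, ….
For chart: c+3=f, h+4=l, a+5=f, r+6=x, t+7=a.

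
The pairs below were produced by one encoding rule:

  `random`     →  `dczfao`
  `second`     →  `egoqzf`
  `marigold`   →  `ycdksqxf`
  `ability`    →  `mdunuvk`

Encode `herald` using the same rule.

Shifts by position in random: pos 0: r→d (+12), pos 1: a→c (+2), pos 2: n→z (+12), pos 3: d→f (+2) — repeating every 2. The shifts repeat in a cycle of length 2: positions 0,1,… shift by +12, +2, then the pattern repeats.
For herald: h+12=t, e+2=g, r+12=d, a+2=c, l+12=x, d+2=f.

tgdcxf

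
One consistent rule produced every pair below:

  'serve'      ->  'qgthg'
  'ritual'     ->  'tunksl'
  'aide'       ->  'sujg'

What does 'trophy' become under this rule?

ntczxy

s(18)→q(16) and e(4)→g(6) fit y≡23x+18 (mod 26); the inverse of 23 mod 26 is 17. This is an affine cipher: with a=0,…,z=25, each position x becomes (23x+18) mod 26.
For trophy: t(19)→23·19+18≡13=n; r(17)→23·17+18≡19=t; o(14)→23·14+18≡2=c; p(15)→23·15+18≡25=z; h(7)→23·7+18≡23=x; y(24)→23·24+18≡24=y (all mod 26).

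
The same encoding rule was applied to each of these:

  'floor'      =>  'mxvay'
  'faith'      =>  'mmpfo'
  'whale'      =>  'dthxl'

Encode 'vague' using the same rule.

Shifts by position in floor: pos 0: f→m (+7), pos 1: l→x (+12), pos 2: o→v (+7), pos 3: o→a (+12) — repeating every 2. A repeating key of period 2 is used — shifts +7, +12 over and over.
Applying it to vague: v+7=c, a+12=m, g+7=n, u+12=g, e+7=l.

cmngl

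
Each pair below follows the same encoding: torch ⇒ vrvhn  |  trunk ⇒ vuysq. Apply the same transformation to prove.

rusak

In torch: t→v is +2, o→r is +3, r→v is +4, c→h is +5 — the shift increases by 1 each position. The shift increases by 1 at each position, starting from +2: 2, 3, 4, ….
For prove: p+2=r, r+3=u, o+4=s, v+5=a, e+6=k.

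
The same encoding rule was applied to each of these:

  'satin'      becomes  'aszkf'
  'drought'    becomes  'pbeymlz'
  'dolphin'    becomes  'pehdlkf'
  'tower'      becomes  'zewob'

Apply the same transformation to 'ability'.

srkhkzu

s(18)→a(0) and a(0)→s(18) fit y≡25x+18 (mod 26); the inverse of 25 mod 26 is 25. Treating letters as 0–25, the rule is x ↦ 25x + 18 (mod 26).
For ability: a(0)→25·0+18≡18=s; b(1)→25·1+18≡17=r; i(8)→25·8+18≡10=k; l(11)→25·11+18≡7=h; i(8)→25·8+18≡10=k; t(19)→25·19+18≡25=z; y(24)→25·24+18≡20=u (all mod 26).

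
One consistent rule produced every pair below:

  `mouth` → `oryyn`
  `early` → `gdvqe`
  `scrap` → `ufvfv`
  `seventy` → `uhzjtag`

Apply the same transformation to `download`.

In mouth: m→o is +2, o→r is +3, u→y is +4, t→y is +5 — the shift increases by 1 each position. Each letter shifts forward by (position + 2), i.e. 2, 3, 4, … — the shift grows by one for each successive letter.
Applying it to download: d+2=f, o+3=r, w+4=a, n+5=s, l+6=r, o+7=v, a+8=i, d+9=m.

frasrvim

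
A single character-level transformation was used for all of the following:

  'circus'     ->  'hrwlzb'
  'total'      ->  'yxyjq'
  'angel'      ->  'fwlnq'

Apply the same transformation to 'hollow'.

mxqutf

A repeating key of period 2 is used — shifts +5, +9 over and over.
On hollow: h+5=m, o+9=x, l+5=q, l+9=u, o+5=t, w+9=f.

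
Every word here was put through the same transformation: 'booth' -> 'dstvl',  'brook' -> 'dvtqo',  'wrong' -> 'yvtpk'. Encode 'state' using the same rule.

It's a Vigenère-style cipher with numeric key [2,4,5]: position i shifts by key[i mod 3].
On state: s+2=u, t+4=x, a+5=f, t+2=v, e+4=i.

uxfvi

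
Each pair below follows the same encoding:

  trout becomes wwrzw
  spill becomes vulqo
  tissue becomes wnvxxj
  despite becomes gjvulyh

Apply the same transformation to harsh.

Shifts by position in trout: pos 0: t→w (+3), pos 1: r→w (+5), pos 2: o→r (+3), pos 3: u→z (+5) — repeating every 2. It's a Vigenère-style cipher with numeric key [3,5]: position i shifts by key[i mod 2].
Applying it to harsh: h+3=k, a+5=f, r+3=u, s+5=x, h+3=k.

kfuxk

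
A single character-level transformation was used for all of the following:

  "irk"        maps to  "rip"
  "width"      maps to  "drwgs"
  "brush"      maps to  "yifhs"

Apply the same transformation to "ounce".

lfmxv

Letters are reflected about the middle of the alphabet (position → 25−position): Atbash.
Applying it to ounce: o↔l, u↔f, n↔m, c↔x, e↔v.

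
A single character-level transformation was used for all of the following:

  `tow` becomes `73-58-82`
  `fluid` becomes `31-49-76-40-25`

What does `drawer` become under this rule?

t(#20)→73 and o(#15)→58: differences scale by 3, so n = 3·pos + 13. Each letter becomes 3×(its alphabet position, a=1..z=26) + 13.
Applying it to drawer: d=4→25, r=18→67, a=1→16, w=23→82, e=5→28, r=18→67.

25-67-16-82-28-67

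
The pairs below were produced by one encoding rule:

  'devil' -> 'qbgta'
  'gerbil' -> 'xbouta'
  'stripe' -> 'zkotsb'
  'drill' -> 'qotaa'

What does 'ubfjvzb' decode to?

because

d(3)→q(16) and e(4)→b(1) fit y≡11x+9 (mod 26); the inverse of 11 mod 26 is 19. This is an affine cipher: with a=0,…,z=25, each position x becomes (11x+9) mod 26.
Decoding ubfjvzb: u(20)→19·(20−9)≡1=b; b(1)→19·(1−9)≡4=e; f(5)→19·(5−9)≡2=c; j(9)→19·(9−9)≡0=a; v(21)→19·(21−9)≡20=u; z(25)→19·(25−9)≡18=s; b(1)→19·(1−9)≡4=e (all mod 26).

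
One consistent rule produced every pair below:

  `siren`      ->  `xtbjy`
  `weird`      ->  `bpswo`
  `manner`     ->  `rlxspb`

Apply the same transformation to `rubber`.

Shifts by position in siren: pos 0: s→x (+5), pos 1: i→t (+11), pos 2: r→b (+10), pos 3: e→j (+5), pos 4: n→y (+11) — repeating every 3. The shifts repeat in a cycle of length 3: positions 0,1,… shift by +5, +11, +10, then the pattern repeats.
For rubber: r+5=w, u+11=f, b+10=l, b+5=g, e+11=p, r+10=b.

wflgpb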